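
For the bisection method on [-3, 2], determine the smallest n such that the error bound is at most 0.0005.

We need (b-a)/2^n ≤ 0.0005
(2 - (-3))/2^n ≤ 0.0005
5/2^n ≤ 0.0005
2^n ≥ 10000
n ≥ log₂(10000) = 13.29
n ≥ 14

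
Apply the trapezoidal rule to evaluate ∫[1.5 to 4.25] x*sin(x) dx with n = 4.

f(x) = x*sin(x)
a = 1.5, b = 4.25, n = 4
h = (b - a)/n = 0.687500

Trapezoidal rule: (h/2)[f(x₀) + 2f(x₁) + 2f(x₂) + ... + f(xₙ)]

x_0 = 1.5000, f(x_0) = 1.496242, coefficient = 1
x_1 = 2.1875, f(x_1) = 1.784539, coefficient = 2
x_2 = 2.8750, f(x_2) = 0.757407, coefficient = 2
x_3 = 3.5625, f(x_3) = -1.455598, coefficient = 2
x_4 = 4.2500, f(x_4) = -3.803705, coefficient = 1

I ≈ (0.687500/2) × -0.134765 = -0.046325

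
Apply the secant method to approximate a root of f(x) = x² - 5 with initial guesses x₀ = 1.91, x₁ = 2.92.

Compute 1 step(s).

f(x) = x² - 5
x₀ = 1.91, x₁ = 2.92

Secant formula: x_{n+1} = x_n - f(x_n)(x_n - x_{n-1})/(f(x_n) - f(x_{n-1}))

Iteration 1:
  f(1.910000) = -1.351900
  f(2.920000) = 3.526400
  x_2 = 2.920000 - 3.526400×(2.920000 - 1.910000)/(3.526400 - (-1.351900))
       = 2.189896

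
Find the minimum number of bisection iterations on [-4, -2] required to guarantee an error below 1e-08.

We need (b-a)/2^n ≤ 1e-08
(-2 - (-4))/2^n ≤ 1e-08
2/2^n ≤ 1e-08
2^n ≥ 200000000
n ≥ log₂(200000000) = 27.58
n ≥ 28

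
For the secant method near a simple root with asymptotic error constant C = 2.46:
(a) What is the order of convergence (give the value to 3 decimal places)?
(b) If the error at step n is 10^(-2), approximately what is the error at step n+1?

(a) Secant method has superlinear convergence with order φ = (1+√5)/2 ≈ 1.618.
    This means |e_{n+1}| ≈ C|e_n|^1.618.

(b) With |e_n| = 10^(-2) and C = 2.46:
    |e_{n+1}| ≈ 2.46 × (10^(-2))^1.618 = 2.46 × 10^(-3.24)

(a) ≈ 1.618 (golden ratio); (b) |e_{n+1}| ≈ 1.428e-03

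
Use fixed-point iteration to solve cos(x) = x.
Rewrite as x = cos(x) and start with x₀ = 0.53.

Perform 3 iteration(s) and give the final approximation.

Equation: cos(x) = x
Fixed-point form: x = cos(x)
x₀ = 0.53

x_1 = g(0.530000) = 0.862807
x_2 = g(0.862807) = 0.650308
x_3 = g(0.650308) = 0.795898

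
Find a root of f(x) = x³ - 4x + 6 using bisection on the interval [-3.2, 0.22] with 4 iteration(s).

f(x) = x³ - 4x + 6
Initial interval: [-3.2, 0.22]

Iteration 1:
  c_1 = (-3.200000 + 0.220000)/2 = -1.490000
  f(c_1) = f(-1.490000) = 8.652051
  f(a) × f(c) < 0, new interval: [-3.200000, -1.490000]
Iteration 2:
  c_2 = (-3.200000 + (-1.490000))/2 = -2.345000
  f(c_2) = f(-2.345000) = 2.484786
  f(a) × f(c) < 0, new interval: [-3.200000, -2.345000]
Iteration 3:
  c_3 = (-3.200000 + (-2.345000))/2 = -2.772500
  f(c_3) = f(-2.772500) = -4.221532
  f(a) × f(c) ≥ 0, new interval: [-2.772500, -2.345000]
Iteration 4:
  c_4 = (-2.772500 + (-2.345000))/2 = -2.558750
  f(c_4) = f(-2.558750) = -0.517652
  f(a) × f(c) ≥ 0, new interval: [-2.558750, -2.345000]

After 4 iteration(s), the approximation is c_4 = -2.558750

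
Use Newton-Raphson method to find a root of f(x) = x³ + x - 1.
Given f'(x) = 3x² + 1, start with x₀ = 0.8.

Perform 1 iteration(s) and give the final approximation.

f(x) = x³ + x - 1
f'(x) = 3x² + 1
x₀ = 0.8

Newton-Raphson formula: x_{n+1} = x_n - f(x_n)/f'(x_n)

Iteration 1:
  f(0.800000) = 0.312000
  f'(0.800000) = 2.920000
  x_1 = 0.800000 - 0.312000/2.920000 = 0.693151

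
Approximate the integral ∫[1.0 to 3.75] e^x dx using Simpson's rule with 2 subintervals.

f(x) = e^x
a = 1.0, b = 3.75, n = 2
h = (b - a)/n = 1.375000

Simpson's rule: (h/3)[f(x₀) + 4f(x₁) + 2f(x₂) + ... + f(xₙ)]

x_0 = 1.0000, f(x_0) = 2.718282, coefficient = 1
x_1 = 2.3750, f(x_1) = 10.751013, coefficient = 4
x_2 = 3.7500, f(x_2) = 42.521082, coefficient = 1

I ≈ (1.375000/3) × 88.243417 = 40.444899
Exact value: 39.802800
Error: 0.642099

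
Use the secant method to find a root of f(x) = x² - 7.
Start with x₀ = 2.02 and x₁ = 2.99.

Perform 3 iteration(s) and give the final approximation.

f(x) = x² - 7
x₀ = 2.02, x₁ = 2.99

Secant formula: x_{n+1} = x_n - f(x_n)(x_n - x_{n-1})/(f(x_n) - f(x_{n-1}))

Iteration 1:
  f(2.020000) = -2.919600
  f(2.990000) = 1.940100
  x_2 = 2.990000 - 1.940100×(2.990000 - 2.020000)/(1.940100 - (-2.919600))
       = 2.602754
Iteration 2:
  f(2.990000) = 1.940100
  f(2.602754) = -0.225669
  x_3 = 2.602754 - (-0.225669)×(2.602754 - 2.990000)/(-0.225669 - 1.940100)
       = 2.643105
Iteration 3:
  f(2.602754) = -0.225669
  f(2.643105) = -0.013997
  x_4 = 2.643105 - (-0.013997)×(2.643105 - 2.602754)/(-0.013997 - (-0.225669))
       = 2.645773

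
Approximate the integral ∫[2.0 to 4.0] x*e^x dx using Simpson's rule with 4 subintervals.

f(x) = x*e^x
a = 2.0, b = 4.0, n = 4
h = (b - a)/n = 0.500000

Simpson's rule: (h/3)[f(x₀) + 4f(x₁) + 2f(x₂) + ... + f(xₙ)]

x_0 = 2.0000, f(x_0) = 14.778112, coefficient = 1
x_1 = 2.5000, f(x_1) = 30.456235, coefficient = 4
x_2 = 3.0000, f(x_2) = 60.256611, coefficient = 2
x_3 = 3.5000, f(x_3) = 115.904082, coefficient = 4
x_4 = 4.0000, f(x_4) = 218.392600, coefficient = 1

I ≈ (0.500000/3) × 939.125201 = 156.520867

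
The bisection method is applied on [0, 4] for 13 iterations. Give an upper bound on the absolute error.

Bisection error bound: |error| ≤ (b-a)/2^n
|error| ≤ (4 - 0)/2^13 = 4/2^13
|error| ≤ 0.0004882812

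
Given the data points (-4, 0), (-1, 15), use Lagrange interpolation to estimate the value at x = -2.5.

Lagrange interpolation formula:
P(x) = Σ yᵢ × Lᵢ(x)
where Lᵢ(x) = Π_{j≠i} (x - xⱼ)/(xᵢ - xⱼ)

L_0(-2.5) = (-2.5 - (-1))/(-4 - (-1)) = 0.500000
L_1(-2.5) = (-2.5 - (-4))/(-1 - (-4)) = 0.500000

P(-2.5) = 0×L_0(-2.5) + 15×L_1(-2.5)
P(-2.5) = 7.500000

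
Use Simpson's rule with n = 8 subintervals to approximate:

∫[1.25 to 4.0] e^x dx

f(x) = e^x
a = 1.25, b = 4.0, n = 8
h = (b - a)/n = 0.343750

Simpson's rule: (h/3)[f(x₀) + 4f(x₁) + 2f(x₂) + ... + f(xₙ)]

x_0 = 1.2500, f(x_0) = 3.490343, coefficient = 1
x_1 = 1.5938, f(x_1) = 4.922173, coefficient = 4
x_2 = 1.9375, f(x_2) = 6.941376, coefficient = 2
x_3 = 2.2812, f(x_3) = 9.788909, coefficient = 4
x_4 = 2.6250, f(x_4) = 13.804574, coefficient = 2
x_5 = 2.9688, f(x_5) = 19.467570, coefficient = 4
x_6 = 3.3125, f(x_6) = 27.453674, coefficient = 2
x_7 = 3.6562, f(x_7) = 38.715886, coefficient = 4
x_8 = 4.0000, f(x_8) = 54.598150, coefficient = 1

I ≈ (0.343750/3) × 446.065889 = 51.111716
Exact value: 51.107807
Error: 0.003909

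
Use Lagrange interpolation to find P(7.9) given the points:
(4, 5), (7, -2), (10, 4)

Lagrange interpolation formula:
P(x) = Σ yᵢ × Lᵢ(x)
where Lᵢ(x) = Π_{j≠i} (x - xⱼ)/(xᵢ - xⱼ)

L_0(7.9) = (7.9 - 7)/(4 - 7) × (7.9 - 10)/(4 - 10) = -0.105000
L_1(7.9) = (7.9 - 4)/(7 - 4) × (7.9 - 10)/(7 - 10) = 0.910000
L_2(7.9) = (7.9 - 4)/(10 - 4) × (7.9 - 7)/(10 - 7) = 0.195000

P(7.9) = 5×L_0(7.9) + (-2)×L_1(7.9) + 4×L_2(7.9)
P(7.9) = -1.565000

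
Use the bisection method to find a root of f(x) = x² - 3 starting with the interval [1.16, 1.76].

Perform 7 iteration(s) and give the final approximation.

f(x) = x² - 3
Initial interval: [1.16, 1.76]

Iteration 1:
  c_1 = (1.160000 + 1.760000)/2 = 1.460000
  f(c_1) = f(1.460000) = -0.868400
  f(a) × f(c) ≥ 0, new interval: [1.460000, 1.760000]
Iteration 2:
  c_2 = (1.460000 + 1.760000)/2 = 1.610000
  f(c_2) = f(1.610000) = -0.407900
  f(a) × f(c) ≥ 0, new interval: [1.610000, 1.760000]
Iteration 3:
  c_3 = (1.610000 + 1.760000)/2 = 1.685000
  f(c_3) = f(1.685000) = -0.160775
  f(a) × f(c) ≥ 0, new interval: [1.685000, 1.760000]
Iteration 4:
  c_4 = (1.685000 + 1.760000)/2 = 1.722500
  f(c_4) = f(1.722500) = -0.032994
  f(a) × f(c) ≥ 0, new interval: [1.722500, 1.760000]
Iteration 5:
  c_5 = (1.722500 + 1.760000)/2 = 1.741250
  f(c_5) = f(1.741250) = 0.031952
  f(a) × f(c) < 0, new interval: [1.722500, 1.741250]
Iteration 6:
  c_6 = (1.722500 + 1.741250)/2 = 1.731875
  f(c_6) = f(1.731875) = -0.000609
  f(a) × f(c) ≥ 0, new interval: [1.731875, 1.741250]
Iteration 7:
  c_7 = (1.731875 + 1.741250)/2 = 1.736563
  f(c_7) = f(1.736563) = 0.015649
  f(a) × f(c) < 0, new interval: [1.731875, 1.736563]

After 7 iteration(s), the approximation is c_7 = 1.736563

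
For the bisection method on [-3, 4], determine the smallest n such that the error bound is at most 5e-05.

We need (b-a)/2^n ≤ 5e-05
(4 - (-3))/2^n ≤ 5e-05
7/2^n ≤ 5e-05
2^n ≥ 140000
n ≥ log₂(140000) = 17.10
n ≥ 18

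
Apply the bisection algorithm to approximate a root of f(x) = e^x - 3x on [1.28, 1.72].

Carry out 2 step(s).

f(x) = e^x - 3x
Initial interval: [1.28, 1.72]

Iteration 1:
  c_1 = (1.280000 + 1.720000)/2 = 1.500000
  f(c_1) = f(1.500000) = -0.018311
  f(a) × f(c) ≥ 0, new interval: [1.500000, 1.720000]
Iteration 2:
  c_2 = (1.500000 + 1.720000)/2 = 1.610000
  f(c_2) = f(1.610000) = 0.172811
  f(a) × f(c) < 0, new interval: [1.500000, 1.610000]

After 2 iteration(s), the approximation is c_2 = 1.610000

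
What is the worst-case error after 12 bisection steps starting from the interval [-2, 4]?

Bisection error bound: |error| ≤ (b-a)/2^n
|error| ≤ (4 - (-2))/2^12 = 6/2^12
|error| ≤ 0.0014648438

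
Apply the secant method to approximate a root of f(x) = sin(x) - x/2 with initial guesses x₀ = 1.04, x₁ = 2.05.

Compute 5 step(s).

f(x) = sin(x) - x/2
x₀ = 1.04, x₁ = 2.05

Secant formula: x_{n+1} = x_n - f(x_n)(x_n - x_{n-1})/(f(x_n) - f(x_{n-1}))

Iteration 1:
  f(1.040000) = 0.342404
  f(2.050000) = -0.137638
  x_2 = 2.050000 - (-0.137638)×(2.050000 - 1.040000)/(-0.137638 - 0.342404)
       = 1.760413
Iteration 2:
  f(2.050000) = -0.137638
  f(1.760413) = 0.101870
  x_3 = 1.760413 - 0.101870×(1.760413 - 2.050000)/(0.101870 - (-0.137638))
       = 1.883583
Iteration 3:
  f(1.760413) = 0.101870
  f(1.883583) = 0.009688
  x_4 = 1.883583 - 0.009688×(1.883583 - 1.760413)/(0.009688 - 0.101870)
       = 1.896528
Iteration 4:
  f(1.883583) = 0.009688
  f(1.896528) = -0.000847
  x_5 = 1.896528 - (-0.000847)×(1.896528 - 1.883583)/(-0.000847 - 0.009688)
       = 1.895487
Iteration 5:
  f(1.896528) = -0.000847
  f(1.895487) = 0.000006
  x_6 = 1.895487 - 0.000006×(1.895487 - 1.896528)/(0.000006 - (-0.000847))
       = 1.895494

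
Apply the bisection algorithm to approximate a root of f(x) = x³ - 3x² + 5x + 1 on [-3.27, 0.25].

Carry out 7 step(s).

f(x) = x³ - 3x² + 5x + 1
Initial interval: [-3.27, 0.25]

Iteration 1:
  c_1 = (-3.270000 + 0.250000)/2 = -1.510000
  f(c_1) = f(-1.510000) = -16.833251
  f(a) × f(c) ≥ 0, new interval: [-1.510000, 0.250000]
Iteration 2:
  c_2 = (-1.510000 + 0.250000)/2 = -0.630000
  f(c_2) = f(-0.630000) = -3.590747
  f(a) × f(c) ≥ 0, new interval: [-0.630000, 0.250000]
Iteration 3:
  c_3 = (-0.630000 + 0.250000)/2 = -0.190000
  f(c_3) = f(-0.190000) = -0.065159
  f(a) × f(c) ≥ 0, new interval: [-0.190000, 0.250000]
Iteration 4:
  c_4 = (-0.190000 + 0.250000)/2 = 0.030000
  f(c_4) = f(0.030000) = 1.147327
  f(a) × f(c) < 0, new interval: [-0.190000, 0.030000]
Iteration 5:
  c_5 = (-0.190000 + 0.030000)/2 = -0.080000
  f(c_5) = f(-0.080000) = 0.580288
  f(a) × f(c) < 0, new interval: [-0.190000, -0.080000]
Iteration 6:
  c_6 = (-0.190000 + (-0.080000))/2 = -0.135000
  f(c_6) = f(-0.135000) = 0.267865
  f(a) × f(c) < 0, new interval: [-0.190000, -0.135000]
Iteration 7:
  c_7 = (-0.190000 + (-0.135000))/2 = -0.162500
  f(c_7) = f(-0.162500) = 0.103990
  f(a) × f(c) < 0, new interval: [-0.190000, -0.162500]

After 7 iteration(s), the approximation is c_7 = -0.162500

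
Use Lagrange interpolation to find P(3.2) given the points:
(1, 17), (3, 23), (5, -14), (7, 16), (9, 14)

Lagrange interpolation formula:
P(x) = Σ yᵢ × Lᵢ(x)
where Lᵢ(x) = Π_{j≠i} (x - xⱼ)/(xᵢ - xⱼ)

L_0(3.2) = (3.2 - 3)/(1 - 3) × (3.2 - 5)/(1 - 5) × (3.2 - 7)/(1 - 7) × (3.2 - 9)/(1 - 9) = -0.020663
L_1(3.2) = (3.2 - 1)/(3 - 1) × (3.2 - 5)/(3 - 5) × (3.2 - 7)/(3 - 7) × (3.2 - 9)/(3 - 9) = 0.909150
L_2(3.2) = (3.2 - 1)/(5 - 1) × (3.2 - 3)/(5 - 3) × (3.2 - 7)/(5 - 7) × (3.2 - 9)/(5 - 9) = 0.151525
L_3(3.2) = (3.2 - 1)/(7 - 1) × (3.2 - 3)/(7 - 3) × (3.2 - 5)/(7 - 5) × (3.2 - 9)/(7 - 9) = -0.047850
L_4(3.2) = (3.2 - 1)/(9 - 1) × (3.2 - 3)/(9 - 3) × (3.2 - 5)/(9 - 5) × (3.2 - 7)/(9 - 7) = 0.007838

P(3.2) = 17×L_0(3.2) + 23×L_1(3.2) + (-14)×L_2(3.2) + 16×L_3(3.2) + 14×L_4(3.2)
P(3.2) = 17.781962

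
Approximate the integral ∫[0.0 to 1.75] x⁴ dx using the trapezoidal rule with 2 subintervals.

f(x) = x⁴
a = 0.0, b = 1.75, n = 2
h = (b - a)/n = 0.875000

Trapezoidal rule: (h/2)[f(x₀) + 2f(x₁) + 2f(x₂) + ... + f(xₙ)]

x_0 = 0.0000, f(x_0) = 0.000000, coefficient = 1
x_1 = 0.8750, f(x_1) = 0.586182, coefficient = 2
x_2 = 1.7500, f(x_2) = 9.378906, coefficient = 1

I ≈ (0.875000/2) × 10.551270 = 4.616180
Exact value: 3.282617
Error: 1.333563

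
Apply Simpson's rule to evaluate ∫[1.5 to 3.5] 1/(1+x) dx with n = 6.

f(x) = 1/(1+x)
a = 1.5, b = 3.5, n = 6
h = (b - a)/n = 0.333333

Simpson's rule: (h/3)[f(x₀) + 4f(x₁) + 2f(x₂) + ... + f(xₙ)]

x_0 = 1.5000, f(x_0) = 0.400000, coefficient = 1
x_1 = 1.8333, f(x_1) = 0.352941, coefficient = 4
x_2 = 2.1667, f(x_2) = 0.315789, coefficient = 2
x_3 = 2.5000, f(x_3) = 0.285714, coefficient = 4
x_4 = 2.8333, f(x_4) = 0.260870, coefficient = 2
x_5 = 3.1667, f(x_5) = 0.240000, coefficient = 4
x_6 = 3.5000, f(x_6) = 0.222222, coefficient = 1

I ≈ (0.333333/3) × 5.290162 = 0.587796
Exact value: 0.587787
Error: 0.000009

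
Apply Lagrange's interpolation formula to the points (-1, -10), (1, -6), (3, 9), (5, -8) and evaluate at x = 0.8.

Lagrange interpolation formula:
P(x) = Σ yᵢ × Lᵢ(x)
where Lᵢ(x) = Π_{j≠i} (x - xⱼ)/(xᵢ - xⱼ)

L_0(0.8) = (0.8 - 1)/(-1 - 1) × (0.8 - 3)/(-1 - 3) × (0.8 - 5)/(-1 - 5) = 0.038500
L_1(0.8) = (0.8 - (-1))/(1 - (-1)) × (0.8 - 3)/(1 - 3) × (0.8 - 5)/(1 - 5) = 1.039500
L_2(0.8) = (0.8 - (-1))/(3 - (-1)) × (0.8 - 1)/(3 - 1) × (0.8 - 5)/(3 - 5) = -0.094500
L_3(0.8) = (0.8 - (-1))/(5 - (-1)) × (0.8 - 1)/(5 - 1) × (0.8 - 3)/(5 - 3) = 0.016500

P(0.8) = (-10)×L_0(0.8) + (-6)×L_1(0.8) + 9×L_2(0.8) + (-8)×L_3(0.8)
P(0.8) = -7.604500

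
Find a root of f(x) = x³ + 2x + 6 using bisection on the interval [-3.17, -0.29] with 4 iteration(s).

f(x) = x³ + 2x + 6
Initial interval: [-3.17, -0.29]

Iteration 1:
  c_1 = (-3.170000 + (-0.290000))/2 = -1.730000
  f(c_1) = f(-1.730000) = -2.637717
  f(a) × f(c) ≥ 0, new interval: [-1.730000, -0.290000]
Iteration 2:
  c_2 = (-1.730000 + (-0.290000))/2 = -1.010000
  f(c_2) = f(-1.010000) = 2.949699
  f(a) × f(c) < 0, new interval: [-1.730000, -1.010000]
Iteration 3:
  c_3 = (-1.730000 + (-1.010000))/2 = -1.370000
  f(c_3) = f(-1.370000) = 0.688647
  f(a) × f(c) < 0, new interval: [-1.730000, -1.370000]
Iteration 4:
  c_4 = (-1.730000 + (-1.370000))/2 = -1.550000
  f(c_4) = f(-1.550000) = -0.823875
  f(a) × f(c) ≥ 0, new interval: [-1.550000, -1.370000]

After 4 iteration(s), the approximation is c_4 = -1.550000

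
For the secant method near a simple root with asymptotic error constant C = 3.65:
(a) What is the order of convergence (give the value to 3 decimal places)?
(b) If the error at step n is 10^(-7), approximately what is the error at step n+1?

(a) Secant method has superlinear convergence with order φ = (1+√5)/2 ≈ 1.618.
    This means |e_{n+1}| ≈ C|e_n|^1.618.

(b) With |e_n| = 10^(-7) and C = 3.65:
    |e_{n+1}| ≈ 3.65 × (10^(-7))^1.618 = 3.65 × 10^(-11.33)

(a) ≈ 1.618 (golden ratio); (b) |e_{n+1}| ≈ 1.722e-11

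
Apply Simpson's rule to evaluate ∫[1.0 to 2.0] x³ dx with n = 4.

f(x) = x³
a = 1.0, b = 2.0, n = 4
h = (b - a)/n = 0.250000

Simpson's rule: (h/3)[f(x₀) + 4f(x₁) + 2f(x₂) + ... + f(xₙ)]

x_0 = 1.0000, f(x_0) = 1.000000, coefficient = 1
x_1 = 1.2500, f(x_1) = 1.953125, coefficient = 4
x_2 = 1.5000, f(x_2) = 3.375000, coefficient = 2
x_3 = 1.7500, f(x_3) = 5.359375, coefficient = 4
x_4 = 2.0000, f(x_4) = 8.000000, coefficient = 1

I ≈ (0.250000/3) × 45.000000 = 3.750000
Exact value: 3.750000
Error: 0.000000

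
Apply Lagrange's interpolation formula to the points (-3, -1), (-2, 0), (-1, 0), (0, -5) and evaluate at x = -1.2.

Lagrange interpolation formula:
P(x) = Σ yᵢ × Lᵢ(x)
where Lᵢ(x) = Π_{j≠i} (x - xⱼ)/(xᵢ - xⱼ)

L_0(-1.2) = (-1.2 - (-2))/(-3 - (-2)) × (-1.2 - (-1))/(-3 - (-1)) × (-1.2 - 0)/(-3 - 0) = -0.032000
L_1(-1.2) = (-1.2 - (-3))/(-2 - (-3)) × (-1.2 - (-1))/(-2 - (-1)) × (-1.2 - 0)/(-2 - 0) = 0.216000
L_2(-1.2) = (-1.2 - (-3))/(-1 - (-3)) × (-1.2 - (-2))/(-1 - (-2)) × (-1.2 - 0)/(-1 - 0) = 0.864000
L_3(-1.2) = (-1.2 - (-3))/(0 - (-3)) × (-1.2 - (-2))/(0 - (-2)) × (-1.2 - (-1))/(0 - (-1)) = -0.048000

P(-1.2) = (-1)×L_0(-1.2) + 0×L_1(-1.2) + 0×L_2(-1.2) + (-5)×L_3(-1.2)
P(-1.2) = 0.272000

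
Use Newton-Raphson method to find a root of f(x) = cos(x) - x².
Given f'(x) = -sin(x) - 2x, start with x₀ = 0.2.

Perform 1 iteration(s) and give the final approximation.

f(x) = cos(x) - x²
f'(x) = -sin(x) - 2x
x₀ = 0.2

Newton-Raphson formula: x_{n+1} = x_n - f(x_n)/f'(x_n)

Iteration 1:
  f(0.200000) = 0.940067
  f'(0.200000) = -0.598669
  x_1 = 0.200000 - 0.940067/(-0.598669) = 1.770260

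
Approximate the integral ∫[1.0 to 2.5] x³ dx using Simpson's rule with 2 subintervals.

f(x) = x³
a = 1.0, b = 2.5, n = 2
h = (b - a)/n = 0.750000

Simpson's rule: (h/3)[f(x₀) + 4f(x₁) + 2f(x₂) + ... + f(xₙ)]

x_0 = 1.0000, f(x_0) = 1.000000, coefficient = 1
x_1 = 1.7500, f(x_1) = 5.359375, coefficient = 4
x_2 = 2.5000, f(x_2) = 15.625000, coefficient = 1

I ≈ (0.750000/3) × 38.062500 = 9.515625
Exact value: 9.515625
Error: 0.000000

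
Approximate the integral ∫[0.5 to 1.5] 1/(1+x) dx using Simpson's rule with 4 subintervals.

f(x) = 1/(1+x)
a = 0.5, b = 1.5, n = 4
h = (b - a)/n = 0.250000

Simpson's rule: (h/3)[f(x₀) + 4f(x₁) + 2f(x₂) + ... + f(xₙ)]

x_0 = 0.5000, f(x_0) = 0.666667, coefficient = 1
x_1 = 0.7500, f(x_1) = 0.571429, coefficient = 4
x_2 = 1.0000, f(x_2) = 0.500000, coefficient = 2
x_3 = 1.2500, f(x_3) = 0.444444, coefficient = 4
x_4 = 1.5000, f(x_4) = 0.400000, coefficient = 1

I ≈ (0.250000/3) × 6.130159 = 0.510847
Exact value: 0.510826
Error: 0.000021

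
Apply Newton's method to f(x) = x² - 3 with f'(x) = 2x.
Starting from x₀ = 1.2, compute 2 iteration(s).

f(x) = x² - 3
f'(x) = 2x
x₀ = 1.2

Newton-Raphson formula: x_{n+1} = x_n - f(x_n)/f'(x_n)

Iteration 1:
  f(1.200000) = -1.560000
  f'(1.200000) = 2.400000
  x_1 = 1.200000 - (-1.560000)/2.400000 = 1.850000
Iteration 2:
  f(1.850000) = 0.422500
  f'(1.850000) = 3.700000
  x_2 = 1.850000 - 0.422500/3.700000 = 1.735811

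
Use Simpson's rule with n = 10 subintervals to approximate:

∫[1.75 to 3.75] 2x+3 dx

f(x) = 2x+3
a = 1.75, b = 3.75, n = 10
h = (b - a)/n = 0.200000

Simpson's rule: (h/3)[f(x₀) + 4f(x₁) + 2f(x₂) + ... + f(xₙ)]

x_0 = 1.7500, f(x_0) = 6.500000, coefficient = 1
x_1 = 1.9500, f(x_1) = 6.900000, coefficient = 4
x_2 = 2.1500, f(x_2) = 7.300000, coefficient = 2
x_3 = 2.3500, f(x_3) = 7.700000, coefficient = 4
x_4 = 2.5500, f(x_4) = 8.100000, coefficient = 2
x_5 = 2.7500, f(x_5) = 8.500000, coefficient = 4
x_6 = 2.9500, f(x_6) = 8.900000, coefficient = 2
x_7 = 3.1500, f(x_7) = 9.300000, coefficient = 4
x_8 = 3.3500, f(x_8) = 9.700000, coefficient = 2
x_9 = 3.5500, f(x_9) = 10.100000, coefficient = 4
x_10 = 3.7500, f(x_10) = 10.500000, coefficient = 1

I ≈ (0.200000/3) × 255.000000 = 17.000000
Exact value: 17.000000
Error: 0.000000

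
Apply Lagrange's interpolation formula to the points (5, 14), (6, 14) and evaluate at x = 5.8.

Lagrange interpolation formula:
P(x) = Σ yᵢ × Lᵢ(x)
where Lᵢ(x) = Π_{j≠i} (x - xⱼ)/(xᵢ - xⱼ)

L_0(5.8) = (5.8 - 6)/(5 - 6) = 0.200000
L_1(5.8) = (5.8 - 5)/(6 - 5) = 0.800000

P(5.8) = 14×L_0(5.8) + 14×L_1(5.8)
P(5.8) = 14.000000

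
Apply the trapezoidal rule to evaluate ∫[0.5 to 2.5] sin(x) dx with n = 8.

f(x) = sin(x)
a = 0.5, b = 2.5, n = 8
h = (b - a)/n = 0.250000

Trapezoidal rule: (h/2)[f(x₀) + 2f(x₁) + 2f(x₂) + ... + f(xₙ)]

x_0 = 0.5000, f(x_0) = 0.479426, coefficient = 1
x_1 = 0.7500, f(x_1) = 0.681639, coefficient = 2
x_2 = 1.0000, f(x_2) = 0.841471, coefficient = 2
x_3 = 1.2500, f(x_3) = 0.948985, coefficient = 2
x_4 = 1.5000, f(x_4) = 0.997495, coefficient = 2
x_5 = 1.7500, f(x_5) = 0.983986, coefficient = 2
x_6 = 2.0000, f(x_6) = 0.909297, coefficient = 2
x_7 = 2.2500, f(x_7) = 0.778073, coefficient = 2
x_8 = 2.5000, f(x_8) = 0.598472, coefficient = 1

I ≈ (0.250000/2) × 13.359790 = 1.669974
Exact value: 1.678726
Error: 0.008752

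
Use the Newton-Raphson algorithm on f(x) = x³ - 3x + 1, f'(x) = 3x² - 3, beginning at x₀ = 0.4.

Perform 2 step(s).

f(x) = x³ - 3x + 1
f'(x) = 3x² - 3
x₀ = 0.4

Newton-Raphson formula: x_{n+1} = x_n - f(x_n)/f'(x_n)

Iteration 1:
  f(0.400000) = -0.136000
  f'(0.400000) = -2.520000
  x_1 = 0.400000 - (-0.136000)/(-2.520000) = 0.346032
Iteration 2:
  f(0.346032) = 0.003338
  f'(0.346032) = -2.640786
  x_2 = 0.346032 - 0.003338/(-2.640786) = 0.347296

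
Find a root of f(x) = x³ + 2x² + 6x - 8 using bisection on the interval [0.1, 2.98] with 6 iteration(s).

f(x) = x³ + 2x² + 6x - 8
Initial interval: [0.1, 2.98]

Iteration 1:
  c_1 = (0.100000 + 2.980000)/2 = 1.540000
  f(c_1) = f(1.540000) = 9.635464
  f(a) × f(c) < 0, new interval: [0.100000, 1.540000]
Iteration 2:
  c_2 = (0.100000 + 1.540000)/2 = 0.820000
  f(c_2) = f(0.820000) = -1.183832
  f(a) × f(c) ≥ 0, new interval: [0.820000, 1.540000]
Iteration 3:
  c_3 = (0.820000 + 1.540000)/2 = 1.180000
  f(c_3) = f(1.180000) = 3.507832
  f(a) × f(c) < 0, new interval: [0.820000, 1.180000]
Iteration 4:
  c_4 = (0.820000 + 1.180000)/2 = 1.000000
  f(c_4) = f(1.000000) = 1.000000
  f(a) × f(c) < 0, new interval: [0.820000, 1.000000]
Iteration 5:
  c_5 = (0.820000 + 1.000000)/2 = 0.910000
  f(c_5) = f(0.910000) = -0.130229
  f(a) × f(c) ≥ 0, new interval: [0.910000, 1.000000]
Iteration 6:
  c_6 = (0.910000 + 1.000000)/2 = 0.955000
  f(c_6) = f(0.955000) = 0.425034
  f(a) × f(c) < 0, new interval: [0.910000, 0.955000]

After 6 iteration(s), the approximation is c_6 = 0.955000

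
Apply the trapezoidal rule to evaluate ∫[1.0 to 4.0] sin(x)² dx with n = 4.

f(x) = sin(x)²
a = 1.0, b = 4.0, n = 4
h = (b - a)/n = 0.750000

Trapezoidal rule: (h/2)[f(x₀) + 2f(x₁) + 2f(x₂) + ... + f(xₙ)]

x_0 = 1.0000, f(x_0) = 0.708073, coefficient = 1
x_1 = 1.7500, f(x_1) = 0.968228, coefficient = 2
x_2 = 2.5000, f(x_2) = 0.358169, coefficient = 2
x_3 = 3.2500, f(x_3) = 0.011706, coefficient = 2
x_4 = 4.0000, f(x_4) = 0.572750, coefficient = 1

I ≈ (0.750000/2) × 3.957030 = 1.483886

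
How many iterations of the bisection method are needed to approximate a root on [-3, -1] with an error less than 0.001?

We need (b-a)/2^n ≤ 0.001
(-1 - (-3))/2^n ≤ 0.001
2/2^n ≤ 0.001
2^n ≥ 2000
n ≥ log₂(2000) = 10.97
n ≥ 11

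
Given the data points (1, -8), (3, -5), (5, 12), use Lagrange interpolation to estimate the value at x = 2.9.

Lagrange interpolation formula:
P(x) = Σ yᵢ × Lᵢ(x)
where Lᵢ(x) = Π_{j≠i} (x - xⱼ)/(xᵢ - xⱼ)

L_0(2.9) = (2.9 - 3)/(1 - 3) × (2.9 - 5)/(1 - 5) = 0.026250
L_1(2.9) = (2.9 - 1)/(3 - 1) × (2.9 - 5)/(3 - 5) = 0.997500
L_2(2.9) = (2.9 - 1)/(5 - 1) × (2.9 - 3)/(5 - 3) = -0.023750

P(2.9) = (-8)×L_0(2.9) + (-5)×L_1(2.9) + 12×L_2(2.9)
P(2.9) = -5.482500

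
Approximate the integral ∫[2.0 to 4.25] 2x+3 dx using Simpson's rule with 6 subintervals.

f(x) = 2x+3
a = 2.0, b = 4.25, n = 6
h = (b - a)/n = 0.375000

Simpson's rule: (h/3)[f(x₀) + 4f(x₁) + 2f(x₂) + ... + f(xₙ)]

x_0 = 2.0000, f(x_0) = 7.000000, coefficient = 1
x_1 = 2.3750, f(x_1) = 7.750000, coefficient = 4
x_2 = 2.7500, f(x_2) = 8.500000, coefficient = 2
x_3 = 3.1250, f(x_3) = 9.250000, coefficient = 4
x_4 = 3.5000, f(x_4) = 10.000000, coefficient = 2
x_5 = 3.8750, f(x_5) = 10.750000, coefficient = 4
x_6 = 4.2500, f(x_6) = 11.500000, coefficient = 1

I ≈ (0.375000/3) × 166.500000 = 20.812500
Exact value: 20.812500
Error: 0.000000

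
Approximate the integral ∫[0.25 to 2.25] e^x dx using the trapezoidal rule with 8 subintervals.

f(x) = e^x
a = 0.25, b = 2.25, n = 8
h = (b - a)/n = 0.250000

Trapezoidal rule: (h/2)[f(x₀) + 2f(x₁) + 2f(x₂) + ... + f(xₙ)]

x_0 = 0.2500, f(x_0) = 1.284025, coefficient = 1
x_1 = 0.5000, f(x_1) = 1.648721, coefficient = 2
x_2 = 0.7500, f(x_2) = 2.117000, coefficient = 2
x_3 = 1.0000, f(x_3) = 2.718282, coefficient = 2
x_4 = 1.2500, f(x_4) = 3.490343, coefficient = 2
x_5 = 1.5000, f(x_5) = 4.481689, coefficient = 2
x_6 = 1.7500, f(x_6) = 5.754603, coefficient = 2
x_7 = 2.0000, f(x_7) = 7.389056, coefficient = 2
x_8 = 2.2500, f(x_8) = 9.487736, coefficient = 1

I ≈ (0.250000/2) × 65.971149 = 8.246394
Exact value: 8.203710
Error: 0.042683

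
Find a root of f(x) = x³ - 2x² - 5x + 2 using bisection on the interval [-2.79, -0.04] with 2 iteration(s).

f(x) = x³ - 2x² - 5x + 2
Initial interval: [-2.79, -0.04]

Iteration 1:
  c_1 = (-2.790000 + (-0.040000))/2 = -1.415000
  f(c_1) = f(-1.415000) = 2.237402
  f(a) × f(c) < 0, new interval: [-2.790000, -1.415000]
Iteration 2:
  c_2 = (-2.790000 + (-1.415000))/2 = -2.102500
  f(c_2) = f(-2.102500) = -5.622627
  f(a) × f(c) ≥ 0, new interval: [-2.102500, -1.415000]

After 2 iteration(s), the approximation is c_2 = -2.102500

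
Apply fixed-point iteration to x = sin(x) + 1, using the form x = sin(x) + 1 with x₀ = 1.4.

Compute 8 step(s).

Equation: x = sin(x) + 1
Fixed-point form: x = sin(x) + 1
x₀ = 1.4

x_1 = g(1.400000) = 1.985450
x_2 = g(1.985450) = 1.915256
x_3 = g(1.915256) = 1.941258
x_4 = g(1.941258) = 1.932160
x_5 = g(1.932160) = 1.935415
x_6 = g(1.935415) = 1.934260
x_7 = g(1.934260) = 1.934671
x_8 = g(1.934671) = 1.934525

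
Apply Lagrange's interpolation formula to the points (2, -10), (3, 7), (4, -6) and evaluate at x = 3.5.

Lagrange interpolation formula:
P(x) = Σ yᵢ × Lᵢ(x)
where Lᵢ(x) = Π_{j≠i} (x - xⱼ)/(xᵢ - xⱼ)

L_0(3.5) = (3.5 - 3)/(2 - 3) × (3.5 - 4)/(2 - 4) = -0.125000
L_1(3.5) = (3.5 - 2)/(3 - 2) × (3.5 - 4)/(3 - 4) = 0.750000
L_2(3.5) = (3.5 - 2)/(4 - 2) × (3.5 - 3)/(4 - 3) = 0.375000

P(3.5) = (-10)×L_0(3.5) + 7×L_1(3.5) + (-6)×L_2(3.5)
P(3.5) = 4.250000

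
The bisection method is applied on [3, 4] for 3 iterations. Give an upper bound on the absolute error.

Bisection error bound: |error| ≤ (b-a)/2^n
|error| ≤ (4 - 3)/2^3 = 1/2^3
|error| ≤ 0.1250000000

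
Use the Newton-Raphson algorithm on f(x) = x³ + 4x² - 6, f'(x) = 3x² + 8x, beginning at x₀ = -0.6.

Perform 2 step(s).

f(x) = x³ + 4x² - 6
f'(x) = 3x² + 8x
x₀ = -0.6

Newton-Raphson formula: x_{n+1} = x_n - f(x_n)/f'(x_n)

Iteration 1:
  f(-0.600000) = -4.776000
  f'(-0.600000) = -3.720000
  x_1 = -0.600000 - (-4.776000)/(-3.720000) = -1.883871
Iteration 2:
  f(-1.883871) = 1.510078
  f'(-1.883871) = -4.424058
  x_2 = -1.883871 - 1.510078/(-4.424058) = -1.542538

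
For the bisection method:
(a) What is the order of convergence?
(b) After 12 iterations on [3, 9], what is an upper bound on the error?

(a) Bisection has linear (order 1) convergence; the error is halved each step.

(b) Error bound = (b-a)/2^n = (9 - 3)/2^{12}
    = 6/2^{12}

(a) 1 (linear); (b) error ≤ 1.46e-03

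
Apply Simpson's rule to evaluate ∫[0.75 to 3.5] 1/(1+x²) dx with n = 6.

f(x) = 1/(1+x²)
a = 0.75, b = 3.5, n = 6
h = (b - a)/n = 0.458333

Simpson's rule: (h/3)[f(x₀) + 4f(x₁) + 2f(x₂) + ... + f(xₙ)]

x_0 = 0.7500, f(x_0) = 0.640000, coefficient = 1
x_1 = 1.2083, f(x_1) = 0.406493, coefficient = 4
x_2 = 1.6667, f(x_2) = 0.264706, coefficient = 2
x_3 = 2.1250, f(x_3) = 0.181303, coefficient = 4
x_4 = 2.5833, f(x_4) = 0.130317, coefficient = 2
x_5 = 3.0417, f(x_5) = 0.097544, coefficient = 4
x_6 = 3.5000, f(x_6) = 0.075472, coefficient = 1

I ≈ (0.458333/3) × 4.246878 = 0.648829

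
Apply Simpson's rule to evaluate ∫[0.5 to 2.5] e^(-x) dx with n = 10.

f(x) = e^(-x)
a = 0.5, b = 2.5, n = 10
h = (b - a)/n = 0.200000

Simpson's rule: (h/3)[f(x₀) + 4f(x₁) + 2f(x₂) + ... + f(xₙ)]

x_0 = 0.5000, f(x_0) = 0.606531, coefficient = 1
x_1 = 0.7000, f(x_1) = 0.496585, coefficient = 4
x_2 = 0.9000, f(x_2) = 0.406570, coefficient = 2
x_3 = 1.1000, f(x_3) = 0.332871, coefficient = 4
x_4 = 1.3000, f(x_4) = 0.272532, coefficient = 2
x_5 = 1.5000, f(x_5) = 0.223130, coefficient = 4
x_6 = 1.7000, f(x_6) = 0.182684, coefficient = 2
x_7 = 1.9000, f(x_7) = 0.149569, coefficient = 4
x_8 = 2.1000, f(x_8) = 0.122456, coefficient = 2
x_9 = 2.3000, f(x_9) = 0.100259, coefficient = 4
x_10 = 2.5000, f(x_10) = 0.082085, coefficient = 1

I ≈ (0.200000/3) × 7.866755 = 0.524450
Exact value: 0.524446
Error: 0.000005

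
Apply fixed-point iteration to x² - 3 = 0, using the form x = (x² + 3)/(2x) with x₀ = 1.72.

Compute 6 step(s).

Equation: x² - 3 = 0
Fixed-point form: x = (x² + 3)/(2x)
x₀ = 1.72

x_1 = g(1.720000) = 1.732093
x_2 = g(1.732093) = 1.732051
x_3 = g(1.732051) = 1.732051
x_4 = g(1.732051) = 1.732051
x_5 = g(1.732051) = 1.732051
x_6 = g(1.732051) = 1.732051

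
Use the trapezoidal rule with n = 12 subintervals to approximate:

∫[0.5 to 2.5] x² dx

f(x) = x²
a = 0.5, b = 2.5, n = 12
h = (b - a)/n = 0.166667

Trapezoidal rule: (h/2)[f(x₀) + 2f(x₁) + 2f(x₂) + ... + f(xₙ)]

x_0 = 0.5000, f(x_0) = 0.250000, coefficient = 1
x_1 = 0.6667, f(x_1) = 0.444444, coefficient = 2
x_2 = 0.8333, f(x_2) = 0.694444, coefficient = 2
x_3 = 1.0000, f(x_3) = 1.000000, coefficient = 2
x_4 = 1.1667, f(x_4) = 1.361111, coefficient = 2
x_5 = 1.3333, f(x_5) = 1.777778, coefficient = 2
x_6 = 1.5000, f(x_6) = 2.250000, coefficient = 2
x_7 = 1.6667, f(x_7) = 2.777778, coefficient = 2
x_8 = 1.8333, f(x_8) = 3.361111, coefficient = 2
x_9 = 2.0000, f(x_9) = 4.000000, coefficient = 2
x_10 = 2.1667, f(x_10) = 4.694444, coefficient = 2
x_11 = 2.3333, f(x_11) = 5.444444, coefficient = 2
x_12 = 2.5000, f(x_12) = 6.250000, coefficient = 1

I ≈ (0.166667/2) × 62.111111 = 5.175926
Exact value: 5.166667
Error: 0.009259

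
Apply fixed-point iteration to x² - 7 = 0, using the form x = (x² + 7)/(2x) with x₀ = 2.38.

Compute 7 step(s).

Equation: x² - 7 = 0
Fixed-point form: x = (x² + 7)/(2x)
x₀ = 2.38

x_1 = g(2.380000) = 2.660588
x_2 = g(2.660588) = 2.645793
x_3 = g(2.645793) = 2.645751
x_4 = g(2.645751) = 2.645751
x_5 = g(2.645751) = 2.645751
x_6 = g(2.645751) = 2.645751
x_7 = g(2.645751) = 2.645751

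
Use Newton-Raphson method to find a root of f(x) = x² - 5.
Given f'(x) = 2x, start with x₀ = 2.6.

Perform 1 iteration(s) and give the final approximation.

f(x) = x² - 5
f'(x) = 2x
x₀ = 2.6

Newton-Raphson formula: x_{n+1} = x_n - f(x_n)/f'(x_n)

Iteration 1:
  f(2.600000) = 1.760000
  f'(2.600000) = 5.200000
  x_1 = 2.600000 - 1.760000/5.200000 = 2.261538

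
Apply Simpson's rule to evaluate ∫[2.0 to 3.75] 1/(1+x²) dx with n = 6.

f(x) = 1/(1+x²)
a = 2.0, b = 3.75, n = 6
h = (b - a)/n = 0.291667

Simpson's rule: (h/3)[f(x₀) + 4f(x₁) + 2f(x₂) + ... + f(xₙ)]

x_0 = 2.0000, f(x_0) = 0.200000, coefficient = 1
x_1 = 2.2917, f(x_1) = 0.159956, coefficient = 4
x_2 = 2.5833, f(x_2) = 0.130317, coefficient = 2
x_3 = 2.8750, f(x_3) = 0.107926, coefficient = 4
x_4 = 3.1667, f(x_4) = 0.090680, coefficient = 2
x_5 = 3.4583, f(x_5) = 0.077160, coefficient = 4
x_6 = 3.7500, f(x_6) = 0.066390, coefficient = 1

I ≈ (0.291667/3) × 2.088550 = 0.203053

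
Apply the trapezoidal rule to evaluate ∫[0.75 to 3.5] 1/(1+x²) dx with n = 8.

f(x) = 1/(1+x²)
a = 0.75, b = 3.5, n = 8
h = (b - a)/n = 0.343750

Trapezoidal rule: (h/2)[f(x₀) + 2f(x₁) + 2f(x₂) + ... + f(xₙ)]

x_0 = 0.7500, f(x_0) = 0.640000, coefficient = 1
x_1 = 1.0938, f(x_1) = 0.455313, coefficient = 2
x_2 = 1.4375, f(x_2) = 0.326115, coefficient = 2
x_3 = 1.7812, f(x_3) = 0.239644, coefficient = 2
x_4 = 2.1250, f(x_4) = 0.181303, coefficient = 2
x_5 = 2.4688, f(x_5) = 0.140950, coefficient = 2
x_6 = 2.8125, f(x_6) = 0.112231, coefficient = 2
x_7 = 3.1562, f(x_7) = 0.091225, coefficient = 2
x_8 = 3.5000, f(x_8) = 0.075472, coefficient = 1

I ≈ (0.343750/2) × 3.809035 = 0.654678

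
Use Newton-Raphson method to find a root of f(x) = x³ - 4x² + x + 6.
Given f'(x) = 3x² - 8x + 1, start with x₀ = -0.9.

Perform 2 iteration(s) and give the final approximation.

f(x) = x³ - 4x² + x + 6
f'(x) = 3x² - 8x + 1
x₀ = -0.9

Newton-Raphson formula: x_{n+1} = x_n - f(x_n)/f'(x_n)

Iteration 1:
  f(-0.900000) = 1.131000
  f'(-0.900000) = 10.630000
  x_1 = -0.900000 - 1.131000/10.630000 = -1.006397
Iteration 2:
  f(-1.006397) = -0.077051
  f'(-1.006397) = 12.089681
  x_2 = -1.006397 - (-0.077051)/12.089681 = -1.000024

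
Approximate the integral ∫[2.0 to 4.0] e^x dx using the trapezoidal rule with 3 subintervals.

f(x) = e^x
a = 2.0, b = 4.0, n = 3
h = (b - a)/n = 0.666667

Trapezoidal rule: (h/2)[f(x₀) + 2f(x₁) + 2f(x₂) + ... + f(xₙ)]

x_0 = 2.0000, f(x_0) = 7.389056, coefficient = 1
x_1 = 2.6667, f(x_1) = 14.391916, coefficient = 2
x_2 = 3.3333, f(x_2) = 28.031625, coefficient = 2
x_3 = 4.0000, f(x_3) = 54.598150, coefficient = 1

I ≈ (0.666667/2) × 146.834288 = 48.944763
Exact value: 47.209094
Error: 1.735669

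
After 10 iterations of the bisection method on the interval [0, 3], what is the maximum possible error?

Bisection error bound: |error| ≤ (b-a)/2^n
|error| ≤ (3 - 0)/2^10 = 3/2^10
|error| ≤ 0.0029296875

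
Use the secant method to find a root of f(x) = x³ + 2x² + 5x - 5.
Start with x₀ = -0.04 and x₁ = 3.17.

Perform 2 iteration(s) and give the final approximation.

f(x) = x³ + 2x² + 5x - 5
x₀ = -0.04, x₁ = 3.17

Secant formula: x_{n+1} = x_n - f(x_n)(x_n - x_{n-1})/(f(x_n) - f(x_{n-1}))

Iteration 1:
  f(-0.040000) = -5.196864
  f(3.170000) = 62.802813
  x_2 = 3.170000 - 62.802813×(3.170000 - (-0.040000))/(62.802813 - (-5.196864))
       = 0.205324
Iteration 2:
  f(3.170000) = 62.802813
  f(0.205324) = -3.880410
  x_3 = 0.205324 - (-3.880410)×(0.205324 - 3.170000)/(-3.880410 - 62.802813)
       = 0.377843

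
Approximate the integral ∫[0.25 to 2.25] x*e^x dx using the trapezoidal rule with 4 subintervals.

f(x) = x*e^x
a = 0.25, b = 2.25, n = 4
h = (b - a)/n = 0.500000

Trapezoidal rule: (h/2)[f(x₀) + 2f(x₁) + 2f(x₂) + ... + f(xₙ)]

x_0 = 0.2500, f(x_0) = 0.321006, coefficient = 1
x_1 = 0.7500, f(x_1) = 1.587750, coefficient = 2
x_2 = 1.2500, f(x_2) = 4.362929, coefficient = 2
x_3 = 1.7500, f(x_3) = 10.070555, coefficient = 2
x_4 = 2.2500, f(x_4) = 21.347406, coefficient = 1

I ≈ (0.500000/2) × 53.710879 = 13.427720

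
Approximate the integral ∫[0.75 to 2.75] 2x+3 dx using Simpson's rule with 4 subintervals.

f(x) = 2x+3
a = 0.75, b = 2.75, n = 4
h = (b - a)/n = 0.500000

Simpson's rule: (h/3)[f(x₀) + 4f(x₁) + 2f(x₂) + ... + f(xₙ)]

x_0 = 0.7500, f(x_0) = 4.500000, coefficient = 1
x_1 = 1.2500, f(x_1) = 5.500000, coefficient = 4
x_2 = 1.7500, f(x_2) = 6.500000, coefficient = 2
x_3 = 2.2500, f(x_3) = 7.500000, coefficient = 4
x_4 = 2.7500, f(x_4) = 8.500000, coefficient = 1

I ≈ (0.500000/3) × 78.000000 = 13.000000
Exact value: 13.000000
Error: 0.000000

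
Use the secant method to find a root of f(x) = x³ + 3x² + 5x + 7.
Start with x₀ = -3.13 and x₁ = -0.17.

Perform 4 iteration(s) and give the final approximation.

f(x) = x³ + 3x² + 5x + 7
x₀ = -3.13, x₁ = -0.17

Secant formula: x_{n+1} = x_n - f(x_n)(x_n - x_{n-1})/(f(x_n) - f(x_{n-1}))

Iteration 1:
  f(-3.130000) = -9.923597
  f(-0.170000) = 6.231787
  x_2 = -0.170000 - 6.231787×(-0.170000 - (-3.130000))/(6.231787 - (-9.923597))
       = -1.311792
Iteration 2:
  f(-0.170000) = 6.231787
  f(-1.311792) = 3.346105
  x_3 = -1.311792 - 3.346105×(-1.311792 - (-0.170000))/(3.346105 - 6.231787)
       = -2.635762
Iteration 3:
  f(-1.311792) = 3.346105
  f(-2.635762) = -3.648362
  x_4 = -2.635762 - (-3.648362)×(-2.635762 - (-1.311792))/(-3.648362 - 3.346105)
       = -1.945170
Iteration 4:
  f(-2.635762) = -3.648362
  f(-1.945170) = 1.265295
  x_5 = -1.945170 - 1.265295×(-1.945170 - (-2.635762))/(1.265295 - (-3.648362))
       = -2.123002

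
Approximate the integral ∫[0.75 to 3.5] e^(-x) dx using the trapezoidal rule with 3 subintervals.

f(x) = e^(-x)
a = 0.75, b = 3.5, n = 3
h = (b - a)/n = 0.916667

Trapezoidal rule: (h/2)[f(x₀) + 2f(x₁) + 2f(x₂) + ... + f(xₙ)]

x_0 = 0.7500, f(x_0) = 0.472367, coefficient = 1
x_1 = 1.6667, f(x_1) = 0.188876, coefficient = 2
x_2 = 2.5833, f(x_2) = 0.075522, coefficient = 2
x_3 = 3.5000, f(x_3) = 0.030197, coefficient = 1

I ≈ (0.916667/2) × 1.031359 = 0.472706
Exact value: 0.442169
Error: 0.030537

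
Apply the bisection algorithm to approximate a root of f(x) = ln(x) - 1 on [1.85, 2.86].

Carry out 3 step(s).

f(x) = ln(x) - 1
Initial interval: [1.85, 2.86]

Iteration 1:
  c_1 = (1.850000 + 2.860000)/2 = 2.355000
  f(c_1) = f(2.355000) = -0.143459
  f(a) × f(c) ≥ 0, new interval: [2.355000, 2.860000]
Iteration 2:
  c_2 = (2.355000 + 2.860000)/2 = 2.607500
  f(c_2) = f(2.607500) = -0.041608
  f(a) × f(c) ≥ 0, new interval: [2.607500, 2.860000]
Iteration 3:
  c_3 = (2.607500 + 2.860000)/2 = 2.733750
  f(c_3) = f(2.733750) = 0.005674
  f(a) × f(c) < 0, new interval: [2.607500, 2.733750]

After 3 iteration(s), the approximation is c_3 = 2.733750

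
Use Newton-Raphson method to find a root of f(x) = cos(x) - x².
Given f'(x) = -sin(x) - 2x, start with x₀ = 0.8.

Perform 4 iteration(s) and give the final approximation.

f(x) = cos(x) - x²
f'(x) = -sin(x) - 2x
x₀ = 0.8

Newton-Raphson formula: x_{n+1} = x_n - f(x_n)/f'(x_n)

Iteration 1:
  f(0.800000) = 0.056707
  f'(0.800000) = -2.317356
  x_1 = 0.800000 - 0.056707/(-2.317356) = 0.824470
Iteration 2:
  f(0.824470) = -0.000806
  f'(0.824470) = -2.383129
  x_2 = 0.824470 - (-0.000806)/(-2.383129) = 0.824132
Iteration 3:
  f(0.824132) = 0.000000
  f'(0.824132) = -2.382224
  x_3 = 0.824132 - 0.000000/(-2.382224) = 0.824132
Iteration 4:
  f(0.824132) = 0.000000
  f'(0.824132) = -2.382223
  x_4 = 0.824132 - 0.000000/(-2.382223) = 0.824132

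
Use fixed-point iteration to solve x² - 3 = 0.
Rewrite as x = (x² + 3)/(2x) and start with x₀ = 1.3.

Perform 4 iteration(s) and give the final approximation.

Equation: x² - 3 = 0
Fixed-point form: x = (x² + 3)/(2x)
x₀ = 1.3

x_1 = g(1.300000) = 1.803846
x_2 = g(1.803846) = 1.733480
x_3 = g(1.733480) = 1.732051
x_4 = g(1.732051) = 1.732051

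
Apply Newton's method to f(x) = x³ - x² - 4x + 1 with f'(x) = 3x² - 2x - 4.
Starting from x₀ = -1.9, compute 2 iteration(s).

f(x) = x³ - x² - 4x + 1
f'(x) = 3x² - 2x - 4
x₀ = -1.9

Newton-Raphson formula: x_{n+1} = x_n - f(x_n)/f'(x_n)

Iteration 1:
  f(-1.900000) = -1.869000
  f'(-1.900000) = 10.630000
  x_1 = -1.900000 - (-1.869000)/10.630000 = -1.724177
Iteration 2:
  f(-1.724177) = -0.201687
  f'(-1.724177) = 8.366711
  x_2 = -1.724177 - (-0.201687)/8.366711 = -1.700071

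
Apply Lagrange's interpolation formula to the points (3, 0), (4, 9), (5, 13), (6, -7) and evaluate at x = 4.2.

Lagrange interpolation formula:
P(x) = Σ yᵢ × Lᵢ(x)
where Lᵢ(x) = Π_{j≠i} (x - xⱼ)/(xᵢ - xⱼ)

L_0(4.2) = (4.2 - 4)/(3 - 4) × (4.2 - 5)/(3 - 5) × (4.2 - 6)/(3 - 6) = -0.048000
L_1(4.2) = (4.2 - 3)/(4 - 3) × (4.2 - 5)/(4 - 5) × (4.2 - 6)/(4 - 6) = 0.864000
L_2(4.2) = (4.2 - 3)/(5 - 3) × (4.2 - 4)/(5 - 4) × (4.2 - 6)/(5 - 6) = 0.216000
L_3(4.2) = (4.2 - 3)/(6 - 3) × (4.2 - 4)/(6 - 4) × (4.2 - 5)/(6 - 5) = -0.032000

P(4.2) = 0×L_0(4.2) + 9×L_1(4.2) + 13×L_2(4.2) + (-7)×L_3(4.2)
P(4.2) = 10.808000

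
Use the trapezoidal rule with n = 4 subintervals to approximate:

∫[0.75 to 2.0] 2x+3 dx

f(x) = 2x+3
a = 0.75, b = 2.0, n = 4
h = (b - a)/n = 0.312500

Trapezoidal rule: (h/2)[f(x₀) + 2f(x₁) + 2f(x₂) + ... + f(xₙ)]

x_0 = 0.7500, f(x_0) = 4.500000, coefficient = 1
x_1 = 1.0625, f(x_1) = 5.125000, coefficient = 2
x_2 = 1.3750, f(x_2) = 5.750000, coefficient = 2
x_3 = 1.6875, f(x_3) = 6.375000, coefficient = 2
x_4 = 2.0000, f(x_4) = 7.000000, coefficient = 1

I ≈ (0.312500/2) × 46.000000 = 7.187500
Exact value: 7.187500
Error: 0.000000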